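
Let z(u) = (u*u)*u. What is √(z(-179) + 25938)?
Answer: I*√5709401 ≈ 2389.4*I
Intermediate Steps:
z(u) = u³ (z(u) = u²*u = u³)
√(z(-179) + 25938) = √((-179)³ + 25938) = √(-5735339 + 25938) = √(-5709401) = I*√5709401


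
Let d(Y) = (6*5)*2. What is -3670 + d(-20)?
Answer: -3610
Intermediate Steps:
d(Y) = 60 (d(Y) = 30*2 = 60)
-3670 + d(-20) = -3670 + 60 = -3610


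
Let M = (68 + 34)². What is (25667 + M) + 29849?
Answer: 65920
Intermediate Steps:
M = 10404 (M = 102² = 10404)
(25667 + M) + 29849 = (25667 + 10404) + 29849 = 36071 + 29849 = 65920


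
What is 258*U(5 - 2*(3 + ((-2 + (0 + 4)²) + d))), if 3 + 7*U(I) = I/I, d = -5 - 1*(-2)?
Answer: -516/7 ≈ -73.714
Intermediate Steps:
d = -3 (d = -5 + 2 = -3)
U(I) = -2/7 (U(I) = -3/7 + (I/I)/7 = -3/7 + (⅐)*1 = -3/7 + ⅐ = -2/7)
258*U(5 - 2*(3 + ((-2 + (0 + 4)²) + d))) = 258*(-2/7) = -516/7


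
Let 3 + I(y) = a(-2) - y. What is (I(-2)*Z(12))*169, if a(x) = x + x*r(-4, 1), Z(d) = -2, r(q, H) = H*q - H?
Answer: -2366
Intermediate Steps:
r(q, H) = -H + H*q
a(x) = -4*x (a(x) = x + x*(1*(-1 - 4)) = x + x*(1*(-5)) = x + x*(-5) = x - 5*x = -4*x)
I(y) = 5 - y (I(y) = -3 + (-4*(-2) - y) = -3 + (8 - y) = 5 - y)
(I(-2)*Z(12))*169 = ((5 - 1*(-2))*(-2))*169 = ((5 + 2)*(-2))*169 = (7*(-2))*169 = -14*169 = -2366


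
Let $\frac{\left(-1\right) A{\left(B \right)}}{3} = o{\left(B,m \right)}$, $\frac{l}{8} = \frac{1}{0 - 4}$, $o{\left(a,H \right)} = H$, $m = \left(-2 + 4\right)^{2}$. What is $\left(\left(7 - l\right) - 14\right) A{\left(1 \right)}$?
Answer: $60$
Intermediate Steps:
$m = 4$ ($m = 2^{2} = 4$)
$l = -2$ ($l = \frac{8}{0 - 4} = \frac{8}{-4} = 8 \left(- \frac{1}{4}\right) = -2$)
$A{\left(B \right)} = -12$ ($A{\left(B \right)} = \left(-3\right) 4 = -12$)
$\left(\left(7 - l\right) - 14\right) A{\left(1 \right)} = \left(\left(7 - -2\right) - 14\right) \left(-12\right) = \left(\left(7 + 2\right) - 14\right) \left(-12\right) = \left(9 - 14\right) \left(-12\right) = \left(-5\right) \left(-12\right) = 60$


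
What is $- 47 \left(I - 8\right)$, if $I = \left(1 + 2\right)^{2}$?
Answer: $-47$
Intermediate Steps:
$I = 9$ ($I = 3^{2} = 9$)
$- 47 \left(I - 8\right) = - 47 \left(9 - 8\right) = \left(-47\right) 1 = -47$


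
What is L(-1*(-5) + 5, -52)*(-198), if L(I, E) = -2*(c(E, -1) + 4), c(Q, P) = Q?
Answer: -19008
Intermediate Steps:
L(I, E) = -8 - 2*E (L(I, E) = -2*(E + 4) = -2*(4 + E) = -8 - 2*E)
L(-1*(-5) + 5, -52)*(-198) = (-8 - 2*(-52))*(-198) = (-8 + 104)*(-198) = 96*(-198) = -19008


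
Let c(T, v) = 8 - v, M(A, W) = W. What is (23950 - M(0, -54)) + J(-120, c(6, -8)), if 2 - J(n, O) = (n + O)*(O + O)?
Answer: 27334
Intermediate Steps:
J(n, O) = 2 - 2*O*(O + n) (J(n, O) = 2 - (n + O)*(O + O) = 2 - (O + n)*2*O = 2 - 2*O*(O + n))
(23950 - M(0, -54)) + J(-120, c(6, -8)) = (23950 - 1*(-54)) + (2 - 2*(8 - 1*(-8))**2 - 2*(8 - 1*(-8))*(-120)) = (23950 + 54) + (2 - 2*(8 + 8)**2 - 2*(8 + 8)*(-120)) = 24004 + (2 - 2*16**2 - 2*16*(-120)) = 24004 + (2 - 2*256 + 3840) = 24004 + (2 - 512 + 3840) = 24004 + 3330 = 27334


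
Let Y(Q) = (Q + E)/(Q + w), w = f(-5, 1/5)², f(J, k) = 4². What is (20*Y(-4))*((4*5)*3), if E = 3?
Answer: -100/21 ≈ -4.7619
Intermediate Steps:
f(J, k) = 16
w = 256 (w = 16² = 256)
Y(Q) = (3 + Q)/(256 + Q) (Y(Q) = (Q + 3)/(Q + 256) = (3 + Q)/(256 + Q))
(20*Y(-4))*((4*5)*3) = (20*((3 - 4)/(256 - 4)))*((4*5)*3) = (20*(-1/252))*(20*3) = (20*((1/252)*(-1)))*60 = (20*(-1/252))*60 = -5/63*60 = -100/21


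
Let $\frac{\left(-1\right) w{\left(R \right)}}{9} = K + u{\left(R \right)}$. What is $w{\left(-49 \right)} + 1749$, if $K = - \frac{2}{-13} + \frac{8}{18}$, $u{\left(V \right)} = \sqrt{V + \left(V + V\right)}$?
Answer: $\frac{22667}{13} - 63 i \sqrt{3} \approx 1743.6 - 109.12 i$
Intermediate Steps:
$u{\left(V \right)} = \sqrt{3} \sqrt{V}$ ($u{\left(V \right)} = \sqrt{V + 2 V} = \sqrt{3 V} = \sqrt{3} \sqrt{V}$)
$K = \frac{70}{117}$ ($K = \left(-2\right) \left(- \frac{1}{13}\right) + 8 \cdot \frac{1}{18} = \frac{2}{13} + \frac{4}{9} = \frac{70}{117} \approx 0.59829$)
$w{\left(R \right)} = - \frac{70}{13} - 9 \sqrt{3} \sqrt{R}$ ($w{\left(R \right)} = - 9 \left(\frac{70}{117} + \sqrt{3} \sqrt{R}\right) = - \frac{70}{13} - 9 \sqrt{3} \sqrt{R}$)
$w{\left(-49 \right)} + 1749 = \left(- \frac{70}{13} - 9 \sqrt{3} \sqrt{-49}\right) + 1749 = \left(- \frac{70}{13} - 9 \sqrt{3} \cdot 7 i\right) + 1749 = \left(- \frac{70}{13} - 63 i \sqrt{3}\right) + 1749 = \frac{22667}{13} - 63 i \sqrt{3}$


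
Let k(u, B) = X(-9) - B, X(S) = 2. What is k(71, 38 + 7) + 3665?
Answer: 3622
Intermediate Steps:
k(u, B) = 2 - B
k(71, 38 + 7) + 3665 = (2 - (38 + 7)) + 3665 = (2 - 1*45) + 3665 = (2 - 45) + 3665 = -43 + 3665 = 3622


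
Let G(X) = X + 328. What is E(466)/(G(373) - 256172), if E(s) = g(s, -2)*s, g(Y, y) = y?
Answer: 932/255471 ≈ 0.0036482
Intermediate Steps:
G(X) = 328 + X
E(s) = -2*s
E(466)/(G(373) - 256172) = (-2*466)/((328 + 373) - 256172) = -932/(701 - 256172) = -932/(-255471) = -932*(-1/255471) = 932/255471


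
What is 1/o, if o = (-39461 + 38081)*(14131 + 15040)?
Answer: -1/40255980 ≈ -2.4841e-8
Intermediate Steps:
o = -40255980 (o = -1380*29171 = -40255980)
1/o = 1/(-40255980) = -1/40255980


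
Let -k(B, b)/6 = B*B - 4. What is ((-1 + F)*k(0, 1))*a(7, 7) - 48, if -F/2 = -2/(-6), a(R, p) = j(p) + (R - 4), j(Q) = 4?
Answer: -328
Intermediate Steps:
a(R, p) = R (a(R, p) = 4 + (R - 4) = 4 + (-4 + R) = R)
k(B, b) = 24 - 6*B**2 (k(B, b) = -6*(B*B - 4) = -6*(B**2 - 4) = -6*(-4 + B**2) = 24 - 6*B**2)
F = -2/3 (F = -(-4)/(-6) = -(-4)*(-1)/6 = -2*1/3 = -2/3 ≈ -0.66667)
((-1 + F)*k(0, 1))*a(7, 7) - 48 = ((-1 - 2/3)*(24 - 6*0**2))*7 - 48 = -5*(24 - 6*0)/3*7 - 48 = -5*(24 + 0)/3*7 - 48 = -5/3*24*7 - 48 = -40*7 - 48 = -280 - 48 = -328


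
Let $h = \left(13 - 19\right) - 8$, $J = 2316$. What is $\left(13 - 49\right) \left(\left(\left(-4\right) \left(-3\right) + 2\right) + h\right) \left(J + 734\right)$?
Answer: $0$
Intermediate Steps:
$h = -14$ ($h = -6 - 8 = -14$)
$\left(13 - 49\right) \left(\left(\left(-4\right) \left(-3\right) + 2\right) + h\right) \left(J + 734\right) = \left(13 - 49\right) \left(\left(\left(-4\right) \left(-3\right) + 2\right) - 14\right) \left(2316 + 734\right) = - 36 \left(\left(12 + 2\right) - 14\right) 3050 = - 36 \left(14 - 14\right) 3050 = \left(-36\right) 0 \cdot 3050 = 0 \cdot 3050 = 0$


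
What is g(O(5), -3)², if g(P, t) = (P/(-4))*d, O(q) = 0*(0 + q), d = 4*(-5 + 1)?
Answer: 0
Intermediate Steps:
d = -16 (d = 4*(-4) = -16)
O(q) = 0 (O(q) = 0*q = 0)
g(P, t) = 4*P (g(P, t) = (P/(-4))*(-16) = (P*(-¼))*(-16) = -P/4*(-16) = 4*P)
g(O(5), -3)² = (4*0)² = 0² = 0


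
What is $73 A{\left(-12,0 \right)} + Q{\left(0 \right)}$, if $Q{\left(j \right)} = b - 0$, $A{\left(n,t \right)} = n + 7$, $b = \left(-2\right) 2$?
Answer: $-369$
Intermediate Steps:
$b = -4$
$A{\left(n,t \right)} = 7 + n$
$Q{\left(j \right)} = -4$ ($Q{\left(j \right)} = -4 - 0 = -4 + 0 = -4$)
$73 A{\left(-12,0 \right)} + Q{\left(0 \right)} = 73 \left(7 - 12\right) - 4 = 73 \left(-5\right) - 4 = -365 - 4 = -369$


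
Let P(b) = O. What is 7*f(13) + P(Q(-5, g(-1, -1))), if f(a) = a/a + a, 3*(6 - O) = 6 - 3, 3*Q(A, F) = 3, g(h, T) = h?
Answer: 103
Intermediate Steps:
Q(A, F) = 1 (Q(A, F) = (1/3)*3 = 1)
O = 5 (O = 6 - (6 - 3)/3 = 6 - 1/3*3 = 6 - 1 = 5)
f(a) = 1 + a
P(b) = 5
7*f(13) + P(Q(-5, g(-1, -1))) = 7*(1 + 13) + 5 = 7*14 + 5 = 98 + 5 = 103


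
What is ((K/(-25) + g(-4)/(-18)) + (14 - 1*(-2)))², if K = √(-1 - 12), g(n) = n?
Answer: 13321447/50625 - 292*I*√13/225 ≈ 263.14 - 4.6792*I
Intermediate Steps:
K = I*√13 (K = √(-13) = I*√13 ≈ 3.6056*I)
((K/(-25) + g(-4)/(-18)) + (14 - 1*(-2)))² = (((I*√13)/(-25) - 4/(-18)) + (14 - 1*(-2)))² = (((I*√13)*(-1/25) - 4*(-1/18)) + (14 + 2))² = ((-I*√13/25 + 2/9) + 16)² = ((2/9 - I*√13/25) + 16)² = (146/9 - I*√13/25)²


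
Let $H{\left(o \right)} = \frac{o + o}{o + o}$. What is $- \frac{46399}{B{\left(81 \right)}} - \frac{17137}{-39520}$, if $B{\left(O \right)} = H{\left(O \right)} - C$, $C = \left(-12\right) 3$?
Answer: $- \frac{1833054411}{1462240} \approx -1253.6$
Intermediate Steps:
$H{\left(o \right)} = 1$ ($H{\left(o \right)} = \frac{2 o}{2 o} = 2 o \frac{1}{2 o} = 1$)
$C = -36$
$B{\left(O \right)} = 37$ ($B{\left(O \right)} = 1 - -36 = 1 + 36 = 37$)
$- \frac{46399}{B{\left(81 \right)}} - \frac{17137}{-39520} = - \frac{46399}{37} - \frac{17137}{-39520} = \left(-46399\right) \frac{1}{37} - - \frac{17137}{39520} = - \frac{46399}{37} + \frac{17137}{39520} = - \frac{1833054411}{1462240}$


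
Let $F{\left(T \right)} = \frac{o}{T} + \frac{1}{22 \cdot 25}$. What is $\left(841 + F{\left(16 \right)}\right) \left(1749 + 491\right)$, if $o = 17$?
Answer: $\frac{103742324}{55} \approx 1.8862 \cdot 10^{6}$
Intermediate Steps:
$F{\left(T \right)} = \frac{1}{550} + \frac{17}{T}$ ($F{\left(T \right)} = \frac{17}{T} + \frac{1}{22 \cdot 25} = \frac{17}{T} + \frac{1}{22} \cdot \frac{1}{25} = \frac{17}{T} + \frac{1}{550} = \frac{1}{550} + \frac{17}{T}$)
$\left(841 + F{\left(16 \right)}\right) \left(1749 + 491\right) = \left(841 + \frac{9350 + 16}{550 \cdot 16}\right) \left(1749 + 491\right) = \left(841 + \frac{1}{550} \cdot \frac{1}{16} \cdot 9366\right) 2240 = \left(841 + \frac{4683}{4400}\right) 2240 = \frac{3705083}{4400} \cdot 2240 = \frac{103742324}{55}$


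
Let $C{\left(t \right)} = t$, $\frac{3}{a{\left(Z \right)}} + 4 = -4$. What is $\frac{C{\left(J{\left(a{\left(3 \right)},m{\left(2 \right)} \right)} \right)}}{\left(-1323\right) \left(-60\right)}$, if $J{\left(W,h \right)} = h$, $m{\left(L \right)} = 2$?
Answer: $\frac{1}{39690} \approx 2.5195 \cdot 10^{-5}$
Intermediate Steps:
$a{\left(Z \right)} = - \frac{3}{8}$ ($a{\left(Z \right)} = \frac{3}{-4 - 4} = \frac{3}{-8} = 3 \left(- \frac{1}{8}\right) = - \frac{3}{8}$)
$\frac{C{\left(J{\left(a{\left(3 \right)},m{\left(2 \right)} \right)} \right)}}{\left(-1323\right) \left(-60\right)} = \frac{2}{\left(-1323\right) \left(-60\right)} = \frac{2}{79380} = 2 \cdot \frac{1}{79380} = \frac{1}{39690}$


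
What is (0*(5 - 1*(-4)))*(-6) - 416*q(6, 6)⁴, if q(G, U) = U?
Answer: -539136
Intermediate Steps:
(0*(5 - 1*(-4)))*(-6) - 416*q(6, 6)⁴ = (0*(5 - 1*(-4)))*(-6) - 416*6⁴ = (0*(5 + 4))*(-6) - 416*1296 = (0*9)*(-6) - 539136 = 0*(-6) - 539136 = 0 - 539136 = -539136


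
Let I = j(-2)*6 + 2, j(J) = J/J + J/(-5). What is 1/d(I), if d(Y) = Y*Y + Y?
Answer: 25/2964 ≈ 0.0084345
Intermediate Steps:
j(J) = 1 - J/5 (j(J) = 1 + J*(-1/5) = 1 - J/5)
I = 52/5 (I = (1 - 1/5*(-2))*6 + 2 = (1 + 2/5)*6 + 2 = (7/5)*6 + 2 = 42/5 + 2 = 52/5 ≈ 10.400)
d(Y) = Y + Y**2 (d(Y) = Y**2 + Y = Y + Y**2)
1/d(I) = 1/(52*(1 + 52/5)/5) = 1/((52/5)*(57/5)) = 1/(2964/25) = 25/2964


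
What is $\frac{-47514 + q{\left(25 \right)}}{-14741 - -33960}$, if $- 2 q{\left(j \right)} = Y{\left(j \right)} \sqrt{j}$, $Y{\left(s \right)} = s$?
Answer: $- \frac{95153}{38438} \approx -2.4755$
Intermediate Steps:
$q{\left(j \right)} = - \frac{j^{\frac{3}{2}}}{2}$ ($q{\left(j \right)} = - \frac{j \sqrt{j}}{2} = - \frac{j^{\frac{3}{2}}}{2}$)
$\frac{-47514 + q{\left(25 \right)}}{-14741 - -33960} = \frac{-47514 - \frac{25^{\frac{3}{2}}}{2}}{-14741 - -33960} = \frac{-47514 - \frac{125}{2}}{-14741 + 33960} = \frac{-47514 - \frac{125}{2}}{19219} = \left(- \frac{95153}{2}\right) \frac{1}{19219} = - \frac{95153}{38438}$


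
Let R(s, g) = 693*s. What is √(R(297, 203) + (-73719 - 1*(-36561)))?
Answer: √168663 ≈ 410.69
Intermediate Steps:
√(R(297, 203) + (-73719 - 1*(-36561))) = √(693*297 + (-73719 - 1*(-36561))) = √(205821 + (-73719 + 36561)) = √(205821 - 37158) = √168663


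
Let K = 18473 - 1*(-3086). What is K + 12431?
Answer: 33990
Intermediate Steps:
K = 21559 (K = 18473 + 3086 = 21559)
K + 12431 = 21559 + 12431 = 33990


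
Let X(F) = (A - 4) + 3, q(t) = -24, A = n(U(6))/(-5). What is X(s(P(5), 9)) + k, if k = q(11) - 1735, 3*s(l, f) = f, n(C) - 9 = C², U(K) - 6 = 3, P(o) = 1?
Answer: -1778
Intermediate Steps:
U(K) = 9 (U(K) = 6 + 3 = 9)
n(C) = 9 + C²
s(l, f) = f/3
A = -18 (A = (9 + 9²)/(-5) = (9 + 81)*(-⅕) = 90*(-⅕) = -18)
X(F) = -19 (X(F) = (-18 - 4) + 3 = -22 + 3 = -19)
k = -1759 (k = -24 - 1735 = -1759)
X(s(P(5), 9)) + k = -19 - 1759 = -1778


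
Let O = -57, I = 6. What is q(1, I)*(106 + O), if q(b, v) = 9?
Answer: 441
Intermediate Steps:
q(1, I)*(106 + O) = 9*(106 - 57) = 9*49 = 441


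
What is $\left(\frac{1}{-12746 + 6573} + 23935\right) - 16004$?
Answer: $\frac{48958062}{6173} \approx 7931.0$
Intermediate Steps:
$\left(\frac{1}{-12746 + 6573} + 23935\right) - 16004 = \left(\frac{1}{-6173} + 23935\right) - 16004 = \left(- \frac{1}{6173} + 23935\right) - 16004 = \frac{147750754}{6173} - 16004 = \frac{48958062}{6173}$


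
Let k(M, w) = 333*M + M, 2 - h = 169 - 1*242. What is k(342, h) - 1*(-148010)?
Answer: 262238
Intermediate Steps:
h = 75 (h = 2 - (169 - 1*242) = 2 - (169 - 242) = 2 - 1*(-73) = 2 + 73 = 75)
k(M, w) = 334*M
k(342, h) - 1*(-148010) = 334*342 - 1*(-148010) = 114228 + 148010 = 262238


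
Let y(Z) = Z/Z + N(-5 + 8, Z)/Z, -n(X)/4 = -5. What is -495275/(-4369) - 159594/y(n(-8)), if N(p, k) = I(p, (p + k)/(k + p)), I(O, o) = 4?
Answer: -580559880/4369 ≈ -1.3288e+5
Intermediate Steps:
n(X) = 20 (n(X) = -4*(-5) = 20)
N(p, k) = 4
y(Z) = 1 + 4/Z (y(Z) = Z/Z + 4/Z = 1 + 4/Z)
-495275/(-4369) - 159594/y(n(-8)) = -495275/(-4369) - 159594*20/(4 + 20) = -495275*(-1/4369) - 159594/((1/20)*24) = 495275/4369 - 159594/6/5 = 495275/4369 - 159594*⅚ = 495275/4369 - 132995 = -580559880/4369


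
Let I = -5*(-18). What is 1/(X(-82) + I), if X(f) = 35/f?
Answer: 82/7345 ≈ 0.011164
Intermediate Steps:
I = 90
1/(X(-82) + I) = 1/(35/(-82) + 90) = 1/(35*(-1/82) + 90) = 1/(-35/82 + 90) = 1/(7345/82) = 82/7345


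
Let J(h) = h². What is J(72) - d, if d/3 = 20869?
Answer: -57423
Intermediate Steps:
d = 62607 (d = 3*20869 = 62607)
J(72) - d = 72² - 1*62607 = 5184 - 62607 = -57423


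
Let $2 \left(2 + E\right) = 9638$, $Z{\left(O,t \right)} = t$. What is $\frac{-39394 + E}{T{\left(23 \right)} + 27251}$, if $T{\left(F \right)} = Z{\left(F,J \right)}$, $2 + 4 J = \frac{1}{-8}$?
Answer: $- \frac{1106464}{872015} \approx -1.2689$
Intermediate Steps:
$J = - \frac{17}{32}$ ($J = - \frac{1}{2} + \frac{1}{4 \left(-8\right)} = - \frac{1}{2} + \frac{1}{4} \left(- \frac{1}{8}\right) = - \frac{1}{2} - \frac{1}{32} = - \frac{17}{32} \approx -0.53125$)
$T{\left(F \right)} = - \frac{17}{32}$
$E = 4817$ ($E = -2 + \frac{1}{2} \cdot 9638 = -2 + 4819 = 4817$)
$\frac{-39394 + E}{T{\left(23 \right)} + 27251} = \frac{-39394 + 4817}{- \frac{17}{32} + 27251} = - \frac{34577}{\frac{872015}{32}} = \left(-34577\right) \frac{32}{872015} = - \frac{1106464}{872015}$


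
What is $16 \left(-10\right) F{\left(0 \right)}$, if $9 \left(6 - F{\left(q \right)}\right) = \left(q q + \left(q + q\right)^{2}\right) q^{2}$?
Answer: $-960$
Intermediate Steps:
$F{\left(q \right)} = 6 - \frac{5 q^{4}}{9}$ ($F{\left(q \right)} = 6 - \frac{\left(q q + \left(q + q\right)^{2}\right) q^{2}}{9} = 6 - \frac{\left(q^{2} + \left(2 q\right)^{2}\right) q^{2}}{9} = 6 - \frac{\left(q^{2} + 4 q^{2}\right) q^{2}}{9} = 6 - \frac{5 q^{2} q^{2}}{9} = 6 - \frac{5 q^{4}}{9}$)
$16 \left(-10\right) F{\left(0 \right)} = 16 \left(-10\right) \left(6 - \frac{5 \cdot 0^{4}}{9}\right) = - 160 \left(6 - 0\right) = - 160 \left(6 + 0\right) = \left(-160\right) 6 = -960$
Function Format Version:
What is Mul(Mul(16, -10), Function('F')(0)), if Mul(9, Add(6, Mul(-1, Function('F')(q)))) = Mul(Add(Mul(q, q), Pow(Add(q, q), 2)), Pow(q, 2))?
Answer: -960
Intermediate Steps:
Function('F')(q) = Add(6, Mul(Rational(-5, 9), Pow(q, 4))) (Function('F')(q) = Add(6, Mul(Rational(-1, 9), Mul(Add(Mul(q, q), Pow(Add(q, q), 2)), Pow(q, 2)))) = Add(6, Mul(Rational(-1, 9), Mul(Add(Pow(q, 2), Pow(Mul(2, q), 2)), Pow(q, 2)))) = Add(6, Mul(Rational(-1, 9), Mul(Add(Pow(q, 2), Mul(4, Pow(q, 2))), Pow(q, 2)))) = Add(6, Mul(Rational(-1, 9), Mul(Mul(5, Pow(q, 2)), Pow(q, 2)))) = Add(6, Mul(Rational(-1, 9), Mul(5, Pow(q, 4)))) = Add(6, Mul(Rational(-5, 9), Pow(q, 4))))
Mul(Mul(16, -10), Function('F')(0)) = Mul(Mul(16, -10), Add(6, Mul(Rational(-5, 9), Pow(0, 4)))) = Mul(-160, Add(6, Mul(Rational(-5, 9), 0))) = Mul(-160, Add(6, 0)) = Mul(-160, 6) = -960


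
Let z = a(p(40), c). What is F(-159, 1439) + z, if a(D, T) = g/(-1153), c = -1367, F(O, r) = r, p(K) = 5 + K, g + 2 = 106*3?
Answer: 1658851/1153 ≈ 1438.7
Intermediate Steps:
g = 316 (g = -2 + 106*3 = -2 + 318 = 316)
a(D, T) = -316/1153 (a(D, T) = 316/(-1153) = 316*(-1/1153) = -316/1153)
z = -316/1153 ≈ -0.27407
F(-159, 1439) + z = 1439 - 316/1153 = 1658851/1153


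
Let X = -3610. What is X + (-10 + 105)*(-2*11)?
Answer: -5700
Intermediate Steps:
X + (-10 + 105)*(-2*11) = -3610 + (-10 + 105)*(-2*11) = -3610 + 95*(-22) = -3610 - 2090 = -5700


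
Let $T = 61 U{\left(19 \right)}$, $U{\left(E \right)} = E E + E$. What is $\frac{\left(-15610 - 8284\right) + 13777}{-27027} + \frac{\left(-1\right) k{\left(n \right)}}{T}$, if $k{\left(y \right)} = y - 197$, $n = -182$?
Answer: $\frac{244755293}{626485860} \approx 0.39068$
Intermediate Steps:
$U{\left(E \right)} = E + E^{2}$ ($U{\left(E \right)} = E^{2} + E = E + E^{2}$)
$k{\left(y \right)} = -197 + y$
$T = 23180$ ($T = 61 \cdot 19 \left(1 + 19\right) = 61 \cdot 19 \cdot 20 = 61 \cdot 380 = 23180$)
$\frac{\left(-15610 - 8284\right) + 13777}{-27027} + \frac{\left(-1\right) k{\left(n \right)}}{T} = \frac{\left(-15610 - 8284\right) + 13777}{-27027} + \frac{\left(-1\right) \left(-197 - 182\right)}{23180} = \left(-23894 + 13777\right) \left(- \frac{1}{27027}\right) + \left(-1\right) \left(-379\right) \frac{1}{23180} = \left(-10117\right) \left(- \frac{1}{27027}\right) + 379 \cdot \frac{1}{23180} = \frac{10117}{27027} + \frac{379}{23180} = \frac{244755293}{626485860}$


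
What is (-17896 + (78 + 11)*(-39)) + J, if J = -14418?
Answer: -35785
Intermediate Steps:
(-17896 + (78 + 11)*(-39)) + J = (-17896 + (78 + 11)*(-39)) - 14418 = (-17896 + 89*(-39)) - 14418 = (-17896 - 3471) - 14418 = -21367 - 14418 = -35785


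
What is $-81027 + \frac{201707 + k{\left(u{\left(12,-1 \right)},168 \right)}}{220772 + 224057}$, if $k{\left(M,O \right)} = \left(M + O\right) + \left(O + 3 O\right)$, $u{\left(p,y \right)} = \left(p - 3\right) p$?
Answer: $- \frac{36042956728}{444829} \approx -81027.0$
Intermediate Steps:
$u{\left(p,y \right)} = p \left(-3 + p\right)$ ($u{\left(p,y \right)} = \left(-3 + p\right) p = p \left(-3 + p\right)$)
$k{\left(M,O \right)} = M + 5 O$ ($k{\left(M,O \right)} = \left(M + O\right) + 4 O = M + 5 O$)
$-81027 + \frac{201707 + k{\left(u{\left(12,-1 \right)},168 \right)}}{220772 + 224057} = -81027 + \frac{201707 + \left(12 \left(-3 + 12\right) + 5 \cdot 168\right)}{220772 + 224057} = -81027 + \frac{201707 + \left(12 \cdot 9 + 840\right)}{444829} = -81027 + \left(201707 + \left(108 + 840\right)\right) \frac{1}{444829} = -81027 + \left(201707 + 948\right) \frac{1}{444829} = -81027 + 202655 \cdot \frac{1}{444829} = -81027 + \frac{202655}{444829} = - \frac{36042956728}{444829}$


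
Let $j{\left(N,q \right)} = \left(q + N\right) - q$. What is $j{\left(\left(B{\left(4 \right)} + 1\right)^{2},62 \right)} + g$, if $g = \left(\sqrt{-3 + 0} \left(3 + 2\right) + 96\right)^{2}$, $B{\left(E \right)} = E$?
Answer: $9166 + 960 i \sqrt{3} \approx 9166.0 + 1662.8 i$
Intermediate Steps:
$j{\left(N,q \right)} = N$ ($j{\left(N,q \right)} = \left(N + q\right) - q = N$)
$g = \left(96 + 5 i \sqrt{3}\right)^{2}$ ($g = \left(\sqrt{-3} \cdot 5 + 96\right)^{2} = \left(i \sqrt{3} \cdot 5 + 96\right)^{2} = \left(5 i \sqrt{3} + 96\right)^{2} = \left(96 + 5 i \sqrt{3}\right)^{2} \approx 9141.0 + 1662.8 i$)
$j{\left(\left(B{\left(4 \right)} + 1\right)^{2},62 \right)} + g = \left(4 + 1\right)^{2} + \left(9141 + 960 i \sqrt{3}\right) = 5^{2} + \left(9141 + 960 i \sqrt{3}\right) = 25 + \left(9141 + 960 i \sqrt{3}\right) = 9166 + 960 i \sqrt{3}$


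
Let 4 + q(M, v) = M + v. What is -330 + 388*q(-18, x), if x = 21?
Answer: -718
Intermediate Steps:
q(M, v) = -4 + M + v (q(M, v) = -4 + (M + v) = -4 + M + v)
-330 + 388*q(-18, x) = -330 + 388*(-4 - 18 + 21) = -330 + 388*(-1) = -330 - 388 = -718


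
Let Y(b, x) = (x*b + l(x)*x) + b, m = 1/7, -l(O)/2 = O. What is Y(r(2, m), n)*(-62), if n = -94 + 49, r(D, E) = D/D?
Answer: 253828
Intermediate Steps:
l(O) = -2*O
m = ⅐ ≈ 0.14286
r(D, E) = 1
n = -45
Y(b, x) = b - 2*x² + b*x (Y(b, x) = (x*b + (-2*x)*x) + b = (b*x - 2*x²) + b = (-2*x² + b*x) + b = b - 2*x² + b*x)
Y(r(2, m), n)*(-62) = (1 - 2*(-45)² + 1*(-45))*(-62) = (1 - 2*2025 - 45)*(-62) = (1 - 4050 - 45)*(-62) = -4094*(-62) = 253828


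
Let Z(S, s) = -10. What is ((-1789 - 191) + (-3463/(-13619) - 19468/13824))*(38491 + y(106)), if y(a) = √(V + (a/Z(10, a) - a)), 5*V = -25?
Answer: -3589189455718115/47067264 - 18649499653*I*√190/11766816 ≈ -7.6257e+7 - 21847.0*I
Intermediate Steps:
V = -5 (V = (⅕)*(-25) = -5)
y(a) = √(-5 - 11*a/10) (y(a) = √(-5 + (a/(-10) - a)) = √(-5 + (a*(-⅒) - a)) = √(-5 + (-a/10 - a)) = √(-5 - 11*a/10))
((-1789 - 191) + (-3463/(-13619) - 19468/13824))*(38491 + y(106)) = ((-1789 - 191) + (-3463/(-13619) - 19468/13824))*(38491 + √(-500 - 110*106)/10) = (-1980 + (-3463*(-1/13619) - 19468*1/13824))*(38491 + √(-500 - 11660)/10) = (-1980 + (3463/13619 - 4867/3456))*(38491 + √(-12160)/10) = (-1980 - 54315545/47067264)*(38491 + (8*I*√190)/10) = -93247498265*(38491 + 4*I*√190/5)/47067264 = -3589189455718115/47067264 - 18649499653*I*√190/11766816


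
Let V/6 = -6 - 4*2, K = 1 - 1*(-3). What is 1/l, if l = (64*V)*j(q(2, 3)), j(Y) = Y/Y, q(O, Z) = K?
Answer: -1/5376 ≈ -0.00018601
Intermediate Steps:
K = 4 (K = 1 + 3 = 4)
q(O, Z) = 4
V = -84 (V = 6*(-6 - 4*2) = 6*(-6 - 8) = 6*(-14) = -84)
j(Y) = 1
l = -5376 (l = (64*(-84))*1 = -5376*1 = -5376)
1/l = 1/(-5376) = -1/5376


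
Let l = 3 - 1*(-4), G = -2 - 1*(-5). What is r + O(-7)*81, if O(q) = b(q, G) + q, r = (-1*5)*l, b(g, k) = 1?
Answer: -521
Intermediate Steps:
G = 3 (G = -2 + 5 = 3)
l = 7 (l = 3 + 4 = 7)
r = -35 (r = -1*5*7 = -5*7 = -35)
O(q) = 1 + q
r + O(-7)*81 = -35 + (1 - 7)*81 = -35 - 6*81 = -35 - 486 = -521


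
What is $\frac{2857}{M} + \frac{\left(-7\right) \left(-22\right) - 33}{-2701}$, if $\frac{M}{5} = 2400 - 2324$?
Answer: $\frac{7670777}{1026380} \approx 7.4736$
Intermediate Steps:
$M = 380$ ($M = 5 \left(2400 - 2324\right) = 5 \cdot 76 = 380$)
$\frac{2857}{M} + \frac{\left(-7\right) \left(-22\right) - 33}{-2701} = \frac{2857}{380} + \frac{\left(-7\right) \left(-22\right) - 33}{-2701} = 2857 \cdot \frac{1}{380} + \left(154 - 33\right) \left(- \frac{1}{2701}\right) = \frac{2857}{380} + 121 \left(- \frac{1}{2701}\right) = \frac{2857}{380} - \frac{121}{2701} = \frac{7670777}{1026380}$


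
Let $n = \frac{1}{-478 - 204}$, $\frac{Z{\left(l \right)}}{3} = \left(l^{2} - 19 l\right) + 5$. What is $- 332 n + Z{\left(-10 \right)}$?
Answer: $\frac{301951}{341} \approx 885.49$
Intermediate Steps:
$Z{\left(l \right)} = 15 - 57 l + 3 l^{2}$ ($Z{\left(l \right)} = 3 \left(\left(l^{2} - 19 l\right) + 5\right) = 3 \left(5 + l^{2} - 19 l\right) = 15 - 57 l + 3 l^{2}$)
$n = - \frac{1}{682}$ ($n = \frac{1}{-682} = - \frac{1}{682} \approx -0.0014663$)
$- 332 n + Z{\left(-10 \right)} = \left(-332\right) \left(- \frac{1}{682}\right) + \left(15 - -570 + 3 \left(-10\right)^{2}\right) = \frac{166}{341} + \left(15 + 570 + 3 \cdot 100\right) = \frac{166}{341} + \left(15 + 570 + 300\right) = \frac{166}{341} + 885 = \frac{301951}{341}$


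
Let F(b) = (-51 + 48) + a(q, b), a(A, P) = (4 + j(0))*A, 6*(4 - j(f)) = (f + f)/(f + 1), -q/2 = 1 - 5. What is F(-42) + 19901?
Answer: 19962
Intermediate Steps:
q = 8 (q = -2*(1 - 5) = -2*(-4) = 8)
j(f) = 4 - f/(3*(1 + f)) (j(f) = 4 - (f + f)/(6*(f + 1)) = 4 - 2*f/(6*(1 + f)) = 4 - f/(3*(1 + f)))
a(A, P) = 8*A (a(A, P) = (4 + (12 + 11*0)/(3*(1 + 0)))*A = (4 + (⅓)*(12 + 0)/1)*A = (4 + (⅓)*1*12)*A = (4 + 4)*A = 8*A)
F(b) = 61 (F(b) = (-51 + 48) + 8*8 = -3 + 64 = 61)
F(-42) + 19901 = 61 + 19901 = 19962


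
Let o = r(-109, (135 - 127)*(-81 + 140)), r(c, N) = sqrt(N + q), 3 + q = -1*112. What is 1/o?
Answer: sqrt(357)/357 ≈ 0.052926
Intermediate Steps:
q = -115 (q = -3 - 1*112 = -3 - 112 = -115)
r(c, N) = sqrt(-115 + N) (r(c, N) = sqrt(N - 115) = sqrt(-115 + N))
o = sqrt(357) (o = sqrt(-115 + (135 - 127)*(-81 + 140)) = sqrt(-115 + 8*59) = sqrt(-115 + 472) = sqrt(357) ≈ 18.894)
1/o = 1/(sqrt(357)) = sqrt(357)/357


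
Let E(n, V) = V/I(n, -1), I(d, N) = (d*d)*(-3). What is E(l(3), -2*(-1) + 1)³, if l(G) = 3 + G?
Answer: -1/46656 ≈ -2.1433e-5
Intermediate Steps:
I(d, N) = -3*d² (I(d, N) = d²*(-3) = -3*d²)
E(n, V) = -V/(3*n²) (E(n, V) = V/((-3*n²)) = V*(-1/(3*n²)) = -V/(3*n²))
E(l(3), -2*(-1) + 1)³ = (-(-2*(-1) + 1)/(3*(3 + 3)²))³ = (-⅓*(2 + 1)/6²)³ = (-⅓*3*1/36)³ = (-1/36)³ = -1/46656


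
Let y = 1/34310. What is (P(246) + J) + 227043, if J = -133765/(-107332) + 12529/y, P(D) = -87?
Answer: 46163165541837/107332 ≈ 4.3010e+8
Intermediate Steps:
y = 1/34310 ≈ 2.9146e-5
J = 46138805900445/107332 (J = -133765/(-107332) + 12529/(1/34310) = -133765*(-1/107332) + 12529*34310 = 133765/107332 + 429869990 = 46138805900445/107332 ≈ 4.2987e+8)
(P(246) + J) + 227043 = (-87 + 46138805900445/107332) + 227043 = 46138796562561/107332 + 227043 = 46163165541837/107332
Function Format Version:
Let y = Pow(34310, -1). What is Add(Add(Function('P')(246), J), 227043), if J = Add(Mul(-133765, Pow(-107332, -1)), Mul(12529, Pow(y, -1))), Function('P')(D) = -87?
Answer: Rational(46163165541837, 107332) ≈ 4.3010e+8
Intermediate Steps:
y = Rational(1, 34310) ≈ 2.9146e-5
J = Rational(46138805900445, 107332) (J = Add(Mul(-133765, Pow(-107332, -1)), Mul(12529, Pow(Rational(1, 34310), -1))) = Add(Mul(-133765, Rational(-1, 107332)), Mul(12529, 34310)) = Add(Rational(133765, 107332), 429869990) = Rational(46138805900445, 107332) ≈ 4.2987e+8)
Add(Add(Function('P')(246), J), 227043) = Add(Add(-87, Rational(46138805900445, 107332)), 227043) = Add(Rational(46138796562561, 107332), 227043) = Rational(46163165541837, 107332)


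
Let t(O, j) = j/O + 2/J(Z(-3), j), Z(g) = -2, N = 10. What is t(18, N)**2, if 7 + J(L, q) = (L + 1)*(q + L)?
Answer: 361/2025 ≈ 0.17827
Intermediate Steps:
J(L, q) = -7 + (1 + L)*(L + q) (J(L, q) = -7 + (L + 1)*(q + L) = -7 + (1 + L)*(L + q))
t(O, j) = 2/(-5 - j) + j/O (t(O, j) = j/O + 2/(-7 - 2 + j + (-2)**2 - 2*j) = j/O + 2/(-7 - 2 + j + 4 - 2*j) = j/O + 2/(-5 - j) = 2/(-5 - j) + j/O)
t(18, N)**2 = ((-2*18 + 10*(5 + 10))/(18*(5 + 10)))**2 = ((1/18)*(-36 + 10*15)/15)**2 = ((1/18)*(1/15)*(-36 + 150))**2 = ((1/18)*(1/15)*114)**2 = (19/45)**2 = 361/2025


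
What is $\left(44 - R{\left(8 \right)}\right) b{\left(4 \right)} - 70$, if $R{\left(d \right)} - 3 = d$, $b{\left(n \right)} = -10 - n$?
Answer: $-532$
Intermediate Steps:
$R{\left(d \right)} = 3 + d$
$\left(44 - R{\left(8 \right)}\right) b{\left(4 \right)} - 70 = \left(44 - \left(3 + 8\right)\right) \left(-10 - 4\right) - 70 = \left(44 - 11\right) \left(-10 - 4\right) - 70 = \left(44 - 11\right) \left(-14\right) - 70 = 33 \left(-14\right) - 70 = -462 - 70 = -532$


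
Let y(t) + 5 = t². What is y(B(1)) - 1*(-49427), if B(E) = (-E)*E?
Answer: 49423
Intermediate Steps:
B(E) = -E²
y(t) = -5 + t²
y(B(1)) - 1*(-49427) = (-5 + (-1*1²)²) - 1*(-49427) = (-5 + (-1*1)²) + 49427 = (-5 + (-1)²) + 49427 = (-5 + 1) + 49427 = -4 + 49427 = 49423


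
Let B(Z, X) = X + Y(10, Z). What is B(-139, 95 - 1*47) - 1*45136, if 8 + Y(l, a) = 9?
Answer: -45087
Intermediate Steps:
Y(l, a) = 1 (Y(l, a) = -8 + 9 = 1)
B(Z, X) = 1 + X (B(Z, X) = X + 1 = 1 + X)
B(-139, 95 - 1*47) - 1*45136 = (1 + (95 - 1*47)) - 1*45136 = (1 + (95 - 47)) - 45136 = (1 + 48) - 45136 = 49 - 45136 = -45087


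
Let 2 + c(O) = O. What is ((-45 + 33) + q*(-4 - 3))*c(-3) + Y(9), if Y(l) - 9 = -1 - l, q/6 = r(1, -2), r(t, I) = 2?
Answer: 479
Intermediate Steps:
c(O) = -2 + O
q = 12 (q = 6*2 = 12)
Y(l) = 8 - l (Y(l) = 9 + (-1 - l) = 8 - l)
((-45 + 33) + q*(-4 - 3))*c(-3) + Y(9) = ((-45 + 33) + 12*(-4 - 3))*(-2 - 3) + (8 - 1*9) = (-12 + 12*(-7))*(-5) + (8 - 9) = (-12 - 84)*(-5) - 1 = -96*(-5) - 1 = 480 - 1 = 479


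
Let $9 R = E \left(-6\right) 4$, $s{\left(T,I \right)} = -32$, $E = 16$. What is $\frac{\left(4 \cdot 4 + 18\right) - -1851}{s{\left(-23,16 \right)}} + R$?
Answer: $- \frac{9751}{96} \approx -101.57$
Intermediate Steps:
$R = - \frac{128}{3}$ ($R = \frac{16 \left(-6\right) 4}{9} = \frac{\left(-96\right) 4}{9} = \frac{1}{9} \left(-384\right) = - \frac{128}{3} \approx -42.667$)
$\frac{\left(4 \cdot 4 + 18\right) - -1851}{s{\left(-23,16 \right)}} + R = \frac{\left(4 \cdot 4 + 18\right) - -1851}{-32} - \frac{128}{3} = \left(\left(16 + 18\right) + 1851\right) \left(- \frac{1}{32}\right) - \frac{128}{3} = \left(34 + 1851\right) \left(- \frac{1}{32}\right) - \frac{128}{3} = 1885 \left(- \frac{1}{32}\right) - \frac{128}{3} = - \frac{1885}{32} - \frac{128}{3} = - \frac{9751}{96}$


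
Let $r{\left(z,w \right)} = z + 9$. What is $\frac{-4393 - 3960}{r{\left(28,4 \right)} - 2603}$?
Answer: $\frac{8353}{2566} \approx 3.2553$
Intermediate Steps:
$r{\left(z,w \right)} = 9 + z$
$\frac{-4393 - 3960}{r{\left(28,4 \right)} - 2603} = \frac{-4393 - 3960}{\left(9 + 28\right) - 2603} = - \frac{8353}{37 - 2603} = - \frac{8353}{-2566} = \left(-8353\right) \left(- \frac{1}{2566}\right) = \frac{8353}{2566}$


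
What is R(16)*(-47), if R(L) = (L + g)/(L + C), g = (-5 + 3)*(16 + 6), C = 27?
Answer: 1316/43 ≈ 30.605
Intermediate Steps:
g = -44 (g = -2*22 = -44)
R(L) = (-44 + L)/(27 + L) (R(L) = (L - 44)/(L + 27) = (-44 + L)/(27 + L))
R(16)*(-47) = ((-44 + 16)/(27 + 16))*(-47) = (-28/43)*(-47) = ((1/43)*(-28))*(-47) = -28/43*(-47) = 1316/43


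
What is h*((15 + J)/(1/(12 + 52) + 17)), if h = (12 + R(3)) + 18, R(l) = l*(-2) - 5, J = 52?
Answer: 81472/1089 ≈ 74.814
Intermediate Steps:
R(l) = -5 - 2*l (R(l) = -2*l - 5 = -5 - 2*l)
h = 19 (h = (12 + (-5 - 2*3)) + 18 = (12 + (-5 - 6)) + 18 = (12 - 11) + 18 = 1 + 18 = 19)
h*((15 + J)/(1/(12 + 52) + 17)) = 19*((15 + 52)/(1/(12 + 52) + 17)) = 19*(67/(1/64 + 17)) = 19*(67/(1089/64)) = 19*(67*(64/1089)) = 19*(4288/1089) = 81472/1089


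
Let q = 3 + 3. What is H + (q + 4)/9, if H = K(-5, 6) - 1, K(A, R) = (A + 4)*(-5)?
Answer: 46/9 ≈ 5.1111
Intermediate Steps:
q = 6
K(A, R) = -20 - 5*A (K(A, R) = (4 + A)*(-5) = -20 - 5*A)
H = 4 (H = (-20 - 5*(-5)) - 1 = (-20 + 25) - 1 = 5 - 1 = 4)
H + (q + 4)/9 = 4 + (6 + 4)/9 = 4 + (1/9)*10 = 4 + 10/9 = 46/9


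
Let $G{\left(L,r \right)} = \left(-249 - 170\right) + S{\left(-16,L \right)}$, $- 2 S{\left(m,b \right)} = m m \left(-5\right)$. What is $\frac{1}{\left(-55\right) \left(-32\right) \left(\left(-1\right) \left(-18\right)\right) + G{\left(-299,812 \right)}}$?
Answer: $\frac{1}{31901} \approx 3.1347 \cdot 10^{-5}$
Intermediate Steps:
$S{\left(m,b \right)} = \frac{5 m^{2}}{2}$ ($S{\left(m,b \right)} = - \frac{m m \left(-5\right)}{2} = - \frac{m^{2} \left(-5\right)}{2} = - \frac{\left(-5\right) m^{2}}{2} = \frac{5 m^{2}}{2}$)
$G{\left(L,r \right)} = 221$ ($G{\left(L,r \right)} = \left(-249 - 170\right) + \frac{5 \left(-16\right)^{2}}{2} = -419 + \frac{5}{2} \cdot 256 = -419 + 640 = 221$)
$\frac{1}{\left(-55\right) \left(-32\right) \left(\left(-1\right) \left(-18\right)\right) + G{\left(-299,812 \right)}} = \frac{1}{\left(-55\right) \left(-32\right) \left(\left(-1\right) \left(-18\right)\right) + 221} = \frac{1}{1760 \cdot 18 + 221} = \frac{1}{31680 + 221} = \frac{1}{31901}$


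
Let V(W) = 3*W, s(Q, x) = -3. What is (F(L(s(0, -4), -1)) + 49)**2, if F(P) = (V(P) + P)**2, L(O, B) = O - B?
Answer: 12769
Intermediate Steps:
F(P) = 16*P**2 (F(P) = (3*P + P)**2 = (4*P)**2 = 16*P**2)
(F(L(s(0, -4), -1)) + 49)**2 = (16*(-3 - 1*(-1))**2 + 49)**2 = (16*(-3 + 1)**2 + 49)**2 = (16*(-2)**2 + 49)**2 = (16*4 + 49)**2 = (64 + 49)**2 = 113**2 = 12769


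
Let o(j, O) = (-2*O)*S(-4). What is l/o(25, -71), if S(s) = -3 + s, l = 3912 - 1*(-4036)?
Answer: -3974/497 ≈ -7.9960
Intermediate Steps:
l = 7948 (l = 3912 + 4036 = 7948)
o(j, O) = 14*O (o(j, O) = (-2*O)*(-3 - 4) = -2*O*(-7) = 14*O)
l/o(25, -71) = 7948/((14*(-71))) = 7948/(-994) = 7948*(-1/994) = -3974/497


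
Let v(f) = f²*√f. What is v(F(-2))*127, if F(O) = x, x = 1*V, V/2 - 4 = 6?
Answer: 101600*√5 ≈ 2.2718e+5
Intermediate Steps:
V = 20 (V = 8 + 2*6 = 8 + 12 = 20)
x = 20 (x = 1*20 = 20)
F(O) = 20
v(f) = f^(5/2)
v(F(-2))*127 = 20^(5/2)*127 = (800*√5)*127 = 101600*√5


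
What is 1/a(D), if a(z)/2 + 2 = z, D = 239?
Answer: 1/474 ≈ 0.0021097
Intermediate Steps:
a(z) = -4 + 2*z
1/a(D) = 1/(-4 + 2*239) = 1/(-4 + 478) = 1/474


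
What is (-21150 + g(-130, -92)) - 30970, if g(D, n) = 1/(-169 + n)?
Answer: -13603321/261 ≈ -52120.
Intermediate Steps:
(-21150 + g(-130, -92)) - 30970 = (-21150 + 1/(-169 - 92)) - 30970 = (-21150 + 1/(-261)) - 30970 = (-21150 - 1/261) - 30970 = -5520151/261 - 30970 = -13603321/261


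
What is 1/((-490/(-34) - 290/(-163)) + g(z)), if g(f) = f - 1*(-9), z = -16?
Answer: 2771/25468 ≈ 0.10880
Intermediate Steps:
g(f) = 9 + f (g(f) = f + 9 = 9 + f)
1/((-490/(-34) - 290/(-163)) + g(z)) = 1/((-490/(-34) - 290/(-163)) + (9 - 16)) = 1/((-490*(-1/34) - 290*(-1/163)) - 7) = 1/((245/17 + 290/163) - 7) = 1/(44865/2771 - 7) = 1/(25468/2771) = 2771/25468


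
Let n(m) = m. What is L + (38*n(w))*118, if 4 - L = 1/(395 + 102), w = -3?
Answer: -6683657/497 ≈ -13448.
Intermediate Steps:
L = 1987/497 (L = 4 - 1/(395 + 102) = 4 - 1/497 = 1987/497 ≈ 3.9980)
L + (38*n(w))*118 = 1987/497 + (38*(-3))*118 = 1987/497 - 114*118 = 1987/497 - 13452 = -6683657/497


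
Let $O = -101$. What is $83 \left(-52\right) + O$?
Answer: $-4417$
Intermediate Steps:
$83 \left(-52\right) + O = 83 \left(-52\right) - 101 = -4316 - 101 = -4417$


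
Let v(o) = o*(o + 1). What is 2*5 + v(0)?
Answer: 10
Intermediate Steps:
v(o) = o*(1 + o)
2*5 + v(0) = 2*5 + 0*(1 + 0) = 10 + 0*1 = 10 + 0 = 10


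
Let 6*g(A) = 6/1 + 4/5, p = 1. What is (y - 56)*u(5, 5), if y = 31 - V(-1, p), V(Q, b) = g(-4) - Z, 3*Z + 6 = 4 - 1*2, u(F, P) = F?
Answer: -412/3 ≈ -137.33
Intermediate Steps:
Z = -4/3 (Z = -2 + (4 - 1*2)/3 = -2 + (4 - 2)/3 = -2 + (⅓)*2 = -2 + ⅔ = -4/3 ≈ -1.3333)
g(A) = 17/15 (g(A) = (6/1 + 4/5)/6 = (6*1 + 4*(⅕))/6 = (6 + ⅘)/6 = (⅙)*(34/5) = 17/15)
V(Q, b) = 37/15 (V(Q, b) = 17/15 - 1*(-4/3) = 17/15 + 4/3 = 37/15)
y = 428/15 (y = 31 - 1*37/15 = 31 - 37/15 = 428/15 ≈ 28.533)
(y - 56)*u(5, 5) = (428/15 - 56)*5 = -412/15*5 = -412/3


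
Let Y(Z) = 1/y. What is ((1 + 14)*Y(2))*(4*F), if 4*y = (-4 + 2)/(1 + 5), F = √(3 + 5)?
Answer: -1440*√2 ≈ -2036.5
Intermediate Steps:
F = 2*√2 (F = √8 = 2*√2 ≈ 2.8284)
y = -1/12 (y = ((-4 + 2)/(1 + 5))/4 = (-2/6)/4 = (-2*⅙)/4 = (¼)*(-⅓) = -1/12 ≈ -0.083333)
Y(Z) = -12 (Y(Z) = 1/(-1/12) = -12)
((1 + 14)*Y(2))*(4*F) = ((1 + 14)*(-12))*(4*(2*√2)) = (15*(-12))*(8*√2) = -1440*√2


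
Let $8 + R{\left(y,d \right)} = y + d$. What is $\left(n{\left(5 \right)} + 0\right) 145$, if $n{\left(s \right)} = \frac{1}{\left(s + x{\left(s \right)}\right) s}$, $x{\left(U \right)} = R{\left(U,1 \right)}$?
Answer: $\frac{29}{3} \approx 9.6667$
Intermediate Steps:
$R{\left(y,d \right)} = -8 + d + y$ ($R{\left(y,d \right)} = -8 + \left(y + d\right) = -8 + \left(d + y\right) = -8 + d + y$)
$x{\left(U \right)} = -7 + U$ ($x{\left(U \right)} = -8 + 1 + U = -7 + U$)
$n{\left(s \right)} = \frac{1}{s \left(-7 + 2 s\right)}$ ($n{\left(s \right)} = \frac{1}{\left(s + \left(-7 + s\right)\right) s} = \frac{1}{\left(-7 + 2 s\right) s} = \frac{1}{s \left(-7 + 2 s\right)}$)
$\left(n{\left(5 \right)} + 0\right) 145 = \left(\frac{1}{5 \left(-7 + 2 \cdot 5\right)} + 0\right) 145 = \left(\frac{1}{5 \left(-7 + 10\right)} + 0\right) 145 = \left(\frac{1}{5 \cdot 3} + 0\right) 145 = \left(\frac{1}{5} \cdot \frac{1}{3} + 0\right) 145 = \left(\frac{1}{15} + 0\right) 145 = \frac{1}{15} \cdot 145 = \frac{29}{3}$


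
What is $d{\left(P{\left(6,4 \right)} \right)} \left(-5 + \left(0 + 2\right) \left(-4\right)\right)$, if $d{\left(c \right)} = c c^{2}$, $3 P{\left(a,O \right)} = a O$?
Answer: $-6656$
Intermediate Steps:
$P{\left(a,O \right)} = \frac{O a}{3}$ ($P{\left(a,O \right)} = \frac{a O}{3} = \frac{O a}{3}$)
$d{\left(c \right)} = c^{3}$
$d{\left(P{\left(6,4 \right)} \right)} \left(-5 + \left(0 + 2\right) \left(-4\right)\right) = \left(\frac{1}{3} \cdot 4 \cdot 6\right)^{3} \left(-5 + \left(0 + 2\right) \left(-4\right)\right) = 8^{3} \left(-5 + 2 \left(-4\right)\right) = 512 \left(-5 - 8\right) = 512 \left(-13\right) = -6656$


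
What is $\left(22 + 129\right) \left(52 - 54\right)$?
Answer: $-302$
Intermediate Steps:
$\left(22 + 129\right) \left(52 - 54\right) = 151 \left(52 - 54\right) = 151 \left(-2\right) = -302$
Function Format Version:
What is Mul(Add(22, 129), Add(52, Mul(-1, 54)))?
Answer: -302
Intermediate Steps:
Mul(Add(22, 129), Add(52, Mul(-1, 54))) = Mul(151, Add(52, -54)) = Mul(151, -2) = -302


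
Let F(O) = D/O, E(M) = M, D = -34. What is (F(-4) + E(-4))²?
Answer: 81/4 ≈ 20.250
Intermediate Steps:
F(O) = -34/O
(F(-4) + E(-4))² = (-34/(-4) - 4)² = (-34*(-¼) - 4)² = (17/2 - 4)² = (9/2)² = 81/4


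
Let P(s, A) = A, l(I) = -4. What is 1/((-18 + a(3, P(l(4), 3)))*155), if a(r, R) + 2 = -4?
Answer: -1/3720 ≈ -0.00026882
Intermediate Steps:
a(r, R) = -6 (a(r, R) = -2 - 4 = -6)
1/((-18 + a(3, P(l(4), 3)))*155) = 1/((-18 - 6)*155) = 1/(-24*155) = 1/(-3720) = -1/3720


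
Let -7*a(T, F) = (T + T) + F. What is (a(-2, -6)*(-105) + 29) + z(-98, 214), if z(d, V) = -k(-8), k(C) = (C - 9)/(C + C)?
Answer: -1953/16 ≈ -122.06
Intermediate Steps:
a(T, F) = -2*T/7 - F/7 (a(T, F) = -((T + T) + F)/7 = -(2*T + F)/7 = -(F + 2*T)/7 = -2*T/7 - F/7)
k(C) = (-9 + C)/(2*C) (k(C) = (-9 + C)/((2*C)) = (-9 + C)*(1/(2*C)) = (-9 + C)/(2*C))
z(d, V) = -17/16 (z(d, V) = -(-9 - 8)/(2*(-8)) = -(-1)*(-17)/(2*8) = -1*17/16 = -17/16)
(a(-2, -6)*(-105) + 29) + z(-98, 214) = ((-2/7*(-2) - ⅐*(-6))*(-105) + 29) - 17/16 = ((4/7 + 6/7)*(-105) + 29) - 17/16 = ((10/7)*(-105) + 29) - 17/16 = (-150 + 29) - 17/16 = -121 - 17/16 = -1953/16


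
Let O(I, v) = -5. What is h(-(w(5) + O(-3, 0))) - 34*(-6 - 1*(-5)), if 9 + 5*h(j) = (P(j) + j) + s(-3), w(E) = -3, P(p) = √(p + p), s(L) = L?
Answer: 34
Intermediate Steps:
P(p) = √2*√p (P(p) = √(2*p) = √2*√p)
h(j) = -12/5 + j/5 + √2*√j/5 (h(j) = -9/5 + ((√2*√j + j) - 3)/5 = -9/5 + ((j + √2*√j) - 3)/5 = -9/5 + (-3 + j + √2*√j)/5 = -9/5 + (-⅗ + j/5 + √2*√j/5) = -12/5 + j/5 + √2*√j/5)
h(-(w(5) + O(-3, 0))) - 34*(-6 - 1*(-5)) = (-12/5 + (-(-3 - 5))/5 + √2*√(-(-3 - 5))/5) - 34*(-6 - 1*(-5)) = (-12/5 + (-1*(-8))/5 + √2*√(-1*(-8))/5) - 34*(-6 + 5) = (-12/5 + (⅕)*8 + √2*√8/5) - 34*(-1) = (-12/5 + 8/5 + √2*(2*√2)/5) + 34 = (-12/5 + 8/5 + ⅘) + 34 = 0 + 34 = 34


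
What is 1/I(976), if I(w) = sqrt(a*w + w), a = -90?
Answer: -I*sqrt(5429)/21716 ≈ -0.003393*I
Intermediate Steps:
I(w) = sqrt(89)*sqrt(-w) (I(w) = sqrt(-90*w + w) = sqrt(-89*w) = sqrt(89)*sqrt(-w))
1/I(976) = 1/(sqrt(89)*sqrt(-1*976)) = 1/(sqrt(89)*sqrt(-976)) = 1/(sqrt(89)*(4*I*sqrt(61))) = 1/(4*I*sqrt(5429)) = -I*sqrt(5429)/21716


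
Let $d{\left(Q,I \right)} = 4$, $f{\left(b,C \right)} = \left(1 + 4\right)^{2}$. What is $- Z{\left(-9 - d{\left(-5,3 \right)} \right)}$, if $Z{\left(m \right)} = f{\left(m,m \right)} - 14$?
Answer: $-11$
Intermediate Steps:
$f{\left(b,C \right)} = 25$ ($f{\left(b,C \right)} = 5^{2} = 25$)
$Z{\left(m \right)} = 11$ ($Z{\left(m \right)} = 25 - 14 = 11$)
$- Z{\left(-9 - d{\left(-5,3 \right)} \right)} = \left(-1\right) 11 = -11$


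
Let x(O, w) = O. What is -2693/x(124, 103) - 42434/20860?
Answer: -2194207/92380 ≈ -23.752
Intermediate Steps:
-2693/x(124, 103) - 42434/20860 = -2693/124 - 42434/20860 = -2693*1/124 - 42434*1/20860 = -2693/124 - 3031/1490 = -2194207/92380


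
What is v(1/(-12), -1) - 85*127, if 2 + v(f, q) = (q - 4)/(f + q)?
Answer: -140301/13 ≈ -10792.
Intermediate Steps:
v(f, q) = -2 + (-4 + q)/(f + q) (v(f, q) = -2 + (q - 4)/(f + q) = -2 + (-4 + q)/(f + q))
v(1/(-12), -1) - 85*127 = (-4 - 1*(-1) - 2/(-12))/(1/(-12) - 1) - 85*127 = (-4 + 1 - 2*(-1/12))/(-1/12 - 1) - 10795 = (-4 + 1 + ⅙)/(-13/12) - 10795 = -12/13*(-17/6) - 10795 = 34/13 - 10795 = -140301/13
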